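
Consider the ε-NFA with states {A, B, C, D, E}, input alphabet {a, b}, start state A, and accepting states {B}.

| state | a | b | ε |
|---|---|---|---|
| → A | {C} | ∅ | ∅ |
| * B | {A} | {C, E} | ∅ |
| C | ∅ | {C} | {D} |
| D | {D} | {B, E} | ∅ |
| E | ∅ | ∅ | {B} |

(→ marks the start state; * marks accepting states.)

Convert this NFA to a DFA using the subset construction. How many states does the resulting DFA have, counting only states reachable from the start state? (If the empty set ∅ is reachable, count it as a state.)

Start state of the DFA: {A} (ε-closure of the NFA start).
{A} --a--> {C, D}  [new]
{A} --b--> ∅  [new]
{C, D} --a--> {D}  [new]
{C, D} --b--> {B, C, D, E}  [new]
∅ --a--> ∅  [seen]
∅ --b--> ∅  [seen]
{D} --a--> {D}  [seen]
{D} --b--> {B, E}  [new]
{B, C, D, E} --a--> {A, D}  [new]
{B, C, D, E} --b--> {B, C, D, E}  [seen]
{B, E} --a--> {A}  [seen]
{B, E} --b--> {B, C, D, E}  [seen]
{A, D} --a--> {C, D}  [seen]
{A, D} --b--> {B, E}  [seen]
Reachable DFA states: {A}, {C, D}, ∅, {D}, {B, C, D, E}, {B, E}, {A, D}.

7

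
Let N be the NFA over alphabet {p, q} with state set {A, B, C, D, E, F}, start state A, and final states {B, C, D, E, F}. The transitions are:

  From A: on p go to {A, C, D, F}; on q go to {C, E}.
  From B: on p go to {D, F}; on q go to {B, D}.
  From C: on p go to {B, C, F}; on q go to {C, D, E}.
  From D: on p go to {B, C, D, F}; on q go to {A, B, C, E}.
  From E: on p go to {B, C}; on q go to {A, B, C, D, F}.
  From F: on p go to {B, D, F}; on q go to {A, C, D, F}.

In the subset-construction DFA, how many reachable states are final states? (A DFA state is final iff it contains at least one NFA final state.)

6

Start state of the DFA: {A}.
{A} --p--> {A, C, D, F}  [new]
{A} --q--> {C, E}  [new]
{A, C, D, F} --p--> {A, B, C, D, F}  [new]
{A, C, D, F} --q--> {A, B, C, D, E, F}  [new]
{C, E} --p--> {B, C, F}  [new]
{C, E} --q--> {A, B, C, D, E, F}  [seen]
{A, B, C, D, F} --p--> {A, B, C, D, F}  [seen]
{A, B, C, D, F} --q--> {A, B, C, D, E, F}  [seen]
{A, B, C, D, E, F} --p--> {A, B, C, D, F}  [seen]
{A, B, C, D, E, F} --q--> {A, B, C, D, E, F}  [seen]
{B, C, F} --p--> {B, C, D, F}  [new]
{B, C, F} --q--> {A, B, C, D, E, F}  [seen]
{B, C, D, F} --p--> {B, C, D, F}  [seen]
{B, C, D, F} --q--> {A, B, C, D, E, F}  [seen]
Reachable DFA states: {A}, {A, C, D, F}, {C, E}, {A, B, C, D, F}, {A, B, C, D, E, F}, {B, C, F}, {B, C, D, F}.
Accepting DFA states (contain an NFA accepting state): {A, C, D, F}, {C, E}, {A, B, C, D, F}, {A, B, C, D, E, F}, {B, C, F}, {B, C, D, F}.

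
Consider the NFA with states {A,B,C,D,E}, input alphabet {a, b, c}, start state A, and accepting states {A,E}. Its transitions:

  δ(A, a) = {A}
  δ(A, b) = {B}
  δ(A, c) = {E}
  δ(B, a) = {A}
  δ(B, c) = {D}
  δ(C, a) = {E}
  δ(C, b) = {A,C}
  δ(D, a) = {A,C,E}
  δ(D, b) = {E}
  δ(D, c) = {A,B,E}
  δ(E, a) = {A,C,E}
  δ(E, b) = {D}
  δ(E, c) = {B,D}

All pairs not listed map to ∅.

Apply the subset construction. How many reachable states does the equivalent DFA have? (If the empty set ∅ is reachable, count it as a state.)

13

Start state of the DFA: {A}.
{A} --a--> {A}  [seen]
{A} --b--> {B}  [new]
{A} --c--> {E}  [new]
{B} --a--> {A}  [seen]
{B} --b--> ∅  [new]
{B} --c--> {D}  [new]
{E} --a--> {A,C,E}  [new]
{E} --b--> {D}  [seen]
{E} --c--> {B,D}  [new]
∅ --a--> ∅  [seen]
∅ --b--> ∅  [seen]
∅ --c--> ∅  [seen]
{D} --a--> {A,C,E}  [seen]
{D} --b--> {E}  [seen]
{D} --c--> {A,B,E}  [new]
{A,C,E} --a--> {A,C,E}  [seen]
{A,C,E} --b--> {A,B,C,D}  [new]
{A,C,E} --c--> {B,D,E}  [new]
{B,D} --a--> {A,C,E}  [seen]
{B,D} --b--> {E}  [seen]
{B,D} --c--> {A,B,D,E}  [new]
{A,B,E} --a--> {A,C,E}  [seen]
{A,B,E} --b--> {B,D}  [seen]
{A,B,E} --c--> {B,D,E}  [seen]
{A,B,C,D} --a--> {A,C,E}  [seen]
{A,B,C,D} --b--> {A,B,C,E}  [new]
{A,B,C,D} --c--> {A,B,D,E}  [seen]
{B,D,E} --a--> {A,C,E}  [seen]
{B,D,E} --b--> {D,E}  [new]
{B,D,E} --c--> {A,B,D,E}  [seen]
{A,B,D,E} --a--> {A,C,E}  [seen]
{A,B,D,E} --b--> {B,D,E}  [seen]
{A,B,D,E} --c--> {A,B,D,E}  [seen]
{A,B,C,E} --a--> {A,C,E}  [seen]
{A,B,C,E} --b--> {A,B,C,D}  [seen]
{A,B,C,E} --c--> {B,D,E}  [seen]
{D,E} --a--> {A,C,E}  [seen]
{D,E} --b--> {D,E}  [seen]
{D,E} --c--> {A,B,D,E}  [seen]
Reachable DFA states: {A}, {B}, {E}, ∅, {D}, {A,C,E}, {B,D}, {A,B,E}, {A,B,C,D}, {B,D,E}, {A,B,D,E}, {A,B,C,E}, {D,E}.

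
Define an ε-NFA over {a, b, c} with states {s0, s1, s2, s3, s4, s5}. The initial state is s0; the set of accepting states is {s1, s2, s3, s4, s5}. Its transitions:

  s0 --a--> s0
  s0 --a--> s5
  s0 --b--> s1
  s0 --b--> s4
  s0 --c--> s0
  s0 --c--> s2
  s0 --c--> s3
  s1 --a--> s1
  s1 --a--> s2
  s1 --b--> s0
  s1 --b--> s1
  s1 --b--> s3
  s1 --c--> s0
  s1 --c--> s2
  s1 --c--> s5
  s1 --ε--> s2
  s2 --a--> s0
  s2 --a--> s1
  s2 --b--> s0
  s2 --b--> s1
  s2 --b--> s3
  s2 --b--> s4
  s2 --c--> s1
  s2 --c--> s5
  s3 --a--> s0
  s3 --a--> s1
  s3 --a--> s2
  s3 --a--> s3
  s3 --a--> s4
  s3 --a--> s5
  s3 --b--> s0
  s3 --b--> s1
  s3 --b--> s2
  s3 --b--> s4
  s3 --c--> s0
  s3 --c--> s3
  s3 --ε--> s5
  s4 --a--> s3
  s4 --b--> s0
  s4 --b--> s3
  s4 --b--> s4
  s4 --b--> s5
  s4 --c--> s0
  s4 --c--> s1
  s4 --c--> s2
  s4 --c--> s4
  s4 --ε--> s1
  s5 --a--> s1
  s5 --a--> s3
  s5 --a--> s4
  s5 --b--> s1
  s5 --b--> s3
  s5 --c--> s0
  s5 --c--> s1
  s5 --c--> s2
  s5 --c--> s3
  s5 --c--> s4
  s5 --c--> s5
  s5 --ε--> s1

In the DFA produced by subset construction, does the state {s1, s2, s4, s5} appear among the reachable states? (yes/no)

Start state of the DFA: {s0} (ε-closure of the NFA start).
{s0} --a--> {s0, s1, s2, s5}  [new]
{s0} --b--> {s1, s2, s4}  [new]
{s0} --c--> {s0, s1, s2, s3, s5}  [new]
{s0, s1, s2, s5} --a--> {s0, s1, s2, s3, s4, s5}  [new]
{s0, s1, s2, s5} --b--> {s0, s1, s2, s3, s4, s5}  [seen]
{s0, s1, s2, s5} --c--> {s0, s1, s2, s3, s4, s5}  [seen]
{s1, s2, s4} --a--> {s0, s1, s2, s3, s5}  [seen]
{s1, s2, s4} --b--> {s0, s1, s2, s3, s4, s5}  [seen]
{s1, s2, s4} --c--> {s0, s1, s2, s4, s5}  [new]
{s0, s1, s2, s3, s5} --a--> {s0, s1, s2, s3, s4, s5}  [seen]
{s0, s1, s2, s3, s5} --b--> {s0, s1, s2, s3, s4, s5}  [seen]
{s0, s1, s2, s3, s5} --c--> {s0, s1, s2, s3, s4, s5}  [seen]
{s0, s1, s2, s3, s4, s5} --a--> {s0, s1, s2, s3, s4, s5}  [seen]
{s0, s1, s2, s3, s4, s5} --b--> {s0, s1, s2, s3, s4, s5}  [seen]
{s0, s1, s2, s3, s4, s5} --c--> {s0, s1, s2, s3, s4, s5}  [seen]
{s0, s1, s2, s4, s5} --a--> {s0, s1, s2, s3, s4, s5}  [seen]
{s0, s1, s2, s4, s5} --b--> {s0, s1, s2, s3, s4, s5}  [seen]
{s0, s1, s2, s4, s5} --c--> {s0, s1, s2, s3, s4, s5}  [seen]
Reachable DFA states: {s0}, {s0, s1, s2, s5}, {s1, s2, s4}, {s0, s1, s2, s3, s5}, {s0, s1, s2, s3, s4, s5}, {s0, s1, s2, s4, s5}.
{s1, s2, s4, s5} is not among them.

no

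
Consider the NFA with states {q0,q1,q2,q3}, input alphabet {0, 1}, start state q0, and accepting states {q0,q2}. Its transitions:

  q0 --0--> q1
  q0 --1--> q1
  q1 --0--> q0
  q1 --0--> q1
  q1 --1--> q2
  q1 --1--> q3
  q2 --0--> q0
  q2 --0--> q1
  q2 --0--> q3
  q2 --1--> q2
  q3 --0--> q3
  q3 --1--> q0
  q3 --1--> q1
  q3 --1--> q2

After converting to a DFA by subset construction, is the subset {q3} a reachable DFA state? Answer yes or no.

no

Start state of the DFA: {q0}.
{q0} --0--> {q1}  [new]
{q0} --1--> {q1}  [seen]
{q1} --0--> {q0,q1}  [new]
{q1} --1--> {q2,q3}  [new]
{q0,q1} --0--> {q0,q1}  [seen]
{q0,q1} --1--> {q1,q2,q3}  [new]
{q2,q3} --0--> {q0,q1,q3}  [new]
{q2,q3} --1--> {q0,q1,q2}  [new]
{q1,q2,q3} --0--> {q0,q1,q3}  [seen]
{q1,q2,q3} --1--> {q0,q1,q2,q3}  [new]
{q0,q1,q3} --0--> {q0,q1,q3}  [seen]
{q0,q1,q3} --1--> {q0,q1,q2,q3}  [seen]
{q0,q1,q2} --0--> {q0,q1,q3}  [seen]
{q0,q1,q2} --1--> {q1,q2,q3}  [seen]
{q0,q1,q2,q3} --0--> {q0,q1,q3}  [seen]
{q0,q1,q2,q3} --1--> {q0,q1,q2,q3}  [seen]
Reachable DFA states: {q0}, {q1}, {q0,q1}, {q2,q3}, {q1,q2,q3}, {q0,q1,q3}, {q0,q1,q2}, {q0,q1,q2,q3}.
{q3} is not among them.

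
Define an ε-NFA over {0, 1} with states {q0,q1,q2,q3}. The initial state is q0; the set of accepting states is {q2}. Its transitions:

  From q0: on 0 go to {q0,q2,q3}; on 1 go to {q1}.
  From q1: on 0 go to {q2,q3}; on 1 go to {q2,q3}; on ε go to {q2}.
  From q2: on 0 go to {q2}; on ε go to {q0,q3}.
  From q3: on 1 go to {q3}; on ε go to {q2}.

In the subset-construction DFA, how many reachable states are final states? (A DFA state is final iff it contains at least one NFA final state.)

2

Start state of the DFA: {q0} (ε-closure of the NFA start).
{q0} --0--> {q0,q2,q3}  [new]
{q0} --1--> {q0,q1,q2,q3}  [new]
{q0,q2,q3} --0--> {q0,q2,q3}  [seen]
{q0,q2,q3} --1--> {q0,q1,q2,q3}  [seen]
{q0,q1,q2,q3} --0--> {q0,q2,q3}  [seen]
{q0,q1,q2,q3} --1--> {q0,q1,q2,q3}  [seen]
Reachable DFA states: {q0}, {q0,q2,q3}, {q0,q1,q2,q3}.
Accepting DFA states (contain an NFA accepting state): {q0,q2,q3}, {q0,q1,q2,q3}.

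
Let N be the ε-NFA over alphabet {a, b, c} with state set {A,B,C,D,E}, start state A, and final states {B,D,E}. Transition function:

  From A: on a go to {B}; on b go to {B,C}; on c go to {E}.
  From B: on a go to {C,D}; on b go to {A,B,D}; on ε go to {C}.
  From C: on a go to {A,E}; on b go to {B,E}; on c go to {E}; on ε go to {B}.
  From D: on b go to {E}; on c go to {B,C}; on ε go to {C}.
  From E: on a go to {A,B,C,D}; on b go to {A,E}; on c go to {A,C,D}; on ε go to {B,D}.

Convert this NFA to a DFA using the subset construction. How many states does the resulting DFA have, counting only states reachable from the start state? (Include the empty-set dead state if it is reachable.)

4

Start state of the DFA: {A} (ε-closure of the NFA start).
{A} --a--> {B,C}  [new]
{A} --b--> {B,C}  [seen]
{A} --c--> {B,C,D,E}  [new]
{B,C} --a--> {A,B,C,D,E}  [new]
{B,C} --b--> {A,B,C,D,E}  [seen]
{B,C} --c--> {B,C,D,E}  [seen]
{B,C,D,E} --a--> {A,B,C,D,E}  [seen]
{B,C,D,E} --b--> {A,B,C,D,E}  [seen]
{B,C,D,E} --c--> {A,B,C,D,E}  [seen]
{A,B,C,D,E} --a--> {A,B,C,D,E}  [seen]
{A,B,C,D,E} --b--> {A,B,C,D,E}  [seen]
{A,B,C,D,E} --c--> {A,B,C,D,E}  [seen]
Reachable DFA states: {A}, {B,C}, {B,C,D,E}, {A,B,C,D,E}.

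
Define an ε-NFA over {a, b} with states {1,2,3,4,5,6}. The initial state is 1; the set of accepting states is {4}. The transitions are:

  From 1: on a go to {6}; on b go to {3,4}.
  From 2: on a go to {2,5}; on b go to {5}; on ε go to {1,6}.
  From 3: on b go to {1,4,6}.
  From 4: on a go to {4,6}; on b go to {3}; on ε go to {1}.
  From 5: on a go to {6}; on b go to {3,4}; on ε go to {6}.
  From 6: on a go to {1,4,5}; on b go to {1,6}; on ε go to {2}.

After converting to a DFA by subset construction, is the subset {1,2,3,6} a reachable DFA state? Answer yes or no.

no

Start state of the DFA: {1} (ε-closure of the NFA start).
{1} --a--> {1,2,6}  [new]
{1} --b--> {1,3,4}  [new]
{1,2,6} --a--> {1,2,4,5,6}  [new]
{1,2,6} --b--> {1,2,3,4,5,6}  [new]
{1,3,4} --a--> {1,2,4,6}  [new]
{1,3,4} --b--> {1,2,3,4,6}  [new]
{1,2,4,5,6} --a--> {1,2,4,5,6}  [seen]
{1,2,4,5,6} --b--> {1,2,3,4,5,6}  [seen]
{1,2,3,4,5,6} --a--> {1,2,4,5,6}  [seen]
{1,2,3,4,5,6} --b--> {1,2,3,4,5,6}  [seen]
{1,2,4,6} --a--> {1,2,4,5,6}  [seen]
{1,2,4,6} --b--> {1,2,3,4,5,6}  [seen]
{1,2,3,4,6} --a--> {1,2,4,5,6}  [seen]
{1,2,3,4,6} --b--> {1,2,3,4,5,6}  [seen]
Reachable DFA states: {1}, {1,2,6}, {1,3,4}, {1,2,4,5,6}, {1,2,3,4,5,6}, {1,2,4,6}, {1,2,3,4,6}.
{1,2,3,6} is not among them.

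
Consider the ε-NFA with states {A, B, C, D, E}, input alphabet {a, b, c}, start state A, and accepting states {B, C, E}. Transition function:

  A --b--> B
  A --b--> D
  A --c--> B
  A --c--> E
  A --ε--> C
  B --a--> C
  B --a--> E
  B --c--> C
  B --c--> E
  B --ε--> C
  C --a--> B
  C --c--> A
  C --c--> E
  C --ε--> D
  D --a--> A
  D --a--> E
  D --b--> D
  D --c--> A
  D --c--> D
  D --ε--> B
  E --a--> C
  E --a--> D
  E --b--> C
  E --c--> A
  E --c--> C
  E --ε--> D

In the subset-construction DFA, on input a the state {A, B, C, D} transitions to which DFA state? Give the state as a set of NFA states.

{A, B, C, D, E}

δ(A,a) = ∅; δ(B,a) = {C, E}; δ(C,a) = {B}; δ(D,a) = {A, E}.
Union: {A, B, C, E}.
ε-closure gives {A, B, C, D, E}.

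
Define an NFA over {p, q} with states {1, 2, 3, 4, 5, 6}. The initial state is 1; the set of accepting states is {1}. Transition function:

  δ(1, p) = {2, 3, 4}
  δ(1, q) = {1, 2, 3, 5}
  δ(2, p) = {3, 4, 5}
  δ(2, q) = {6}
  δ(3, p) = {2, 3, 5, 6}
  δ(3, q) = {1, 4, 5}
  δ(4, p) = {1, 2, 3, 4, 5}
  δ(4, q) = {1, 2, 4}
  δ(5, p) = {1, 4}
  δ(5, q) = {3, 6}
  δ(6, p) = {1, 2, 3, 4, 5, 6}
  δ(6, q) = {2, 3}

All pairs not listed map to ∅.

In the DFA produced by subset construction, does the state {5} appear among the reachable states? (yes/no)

no

Start state of the DFA: {1}.
{1} --p--> {2, 3, 4}  [new]
{1} --q--> {1, 2, 3, 5}  [new]
{2, 3, 4} --p--> {1, 2, 3, 4, 5, 6}  [new]
{2, 3, 4} --q--> {1, 2, 4, 5, 6}  [new]
{1, 2, 3, 5} --p--> {1, 2, 3, 4, 5, 6}  [seen]
{1, 2, 3, 5} --q--> {1, 2, 3, 4, 5, 6}  [seen]
{1, 2, 3, 4, 5, 6} --p--> {1, 2, 3, 4, 5, 6}  [seen]
{1, 2, 3, 4, 5, 6} --q--> {1, 2, 3, 4, 5, 6}  [seen]
{1, 2, 4, 5, 6} --p--> {1, 2, 3, 4, 5, 6}  [seen]
{1, 2, 4, 5, 6} --q--> {1, 2, 3, 4, 5, 6}  [seen]
Reachable DFA states: {1}, {2, 3, 4}, {1, 2, 3, 5}, {1, 2, 3, 4, 5, 6}, {1, 2, 4, 5, 6}.
{5} is not among them.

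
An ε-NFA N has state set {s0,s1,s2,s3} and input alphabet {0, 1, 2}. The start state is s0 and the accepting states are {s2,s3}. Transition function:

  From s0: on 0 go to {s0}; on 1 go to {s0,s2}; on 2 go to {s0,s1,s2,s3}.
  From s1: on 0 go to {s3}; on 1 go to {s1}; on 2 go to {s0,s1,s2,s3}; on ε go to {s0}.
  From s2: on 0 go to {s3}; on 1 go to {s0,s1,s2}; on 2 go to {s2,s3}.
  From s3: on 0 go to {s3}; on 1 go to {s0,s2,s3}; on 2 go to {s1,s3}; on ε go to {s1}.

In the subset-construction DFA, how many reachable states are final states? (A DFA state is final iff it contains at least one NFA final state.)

4

Start state of the DFA: {s0} (ε-closure of the NFA start).
{s0} --0--> {s0}  [seen]
{s0} --1--> {s0,s2}  [new]
{s0} --2--> {s0,s1,s2,s3}  [new]
{s0,s2} --0--> {s0,s1,s3}  [new]
{s0,s2} --1--> {s0,s1,s2}  [new]
{s0,s2} --2--> {s0,s1,s2,s3}  [seen]
{s0,s1,s2,s3} --0--> {s0,s1,s3}  [seen]
{s0,s1,s2,s3} --1--> {s0,s1,s2,s3}  [seen]
{s0,s1,s2,s3} --2--> {s0,s1,s2,s3}  [seen]
{s0,s1,s3} --0--> {s0,s1,s3}  [seen]
{s0,s1,s3} --1--> {s0,s1,s2,s3}  [seen]
{s0,s1,s3} --2--> {s0,s1,s2,s3}  [seen]
{s0,s1,s2} --0--> {s0,s1,s3}  [seen]
{s0,s1,s2} --1--> {s0,s1,s2}  [seen]
{s0,s1,s2} --2--> {s0,s1,s2,s3}  [seen]
Reachable DFA states: {s0}, {s0,s2}, {s0,s1,s2,s3}, {s0,s1,s3}, {s0,s1,s2}.
Accepting DFA states (contain an NFA accepting state): {s0,s2}, {s0,s1,s2,s3}, {s0,s1,s3}, {s0,s1,s2}.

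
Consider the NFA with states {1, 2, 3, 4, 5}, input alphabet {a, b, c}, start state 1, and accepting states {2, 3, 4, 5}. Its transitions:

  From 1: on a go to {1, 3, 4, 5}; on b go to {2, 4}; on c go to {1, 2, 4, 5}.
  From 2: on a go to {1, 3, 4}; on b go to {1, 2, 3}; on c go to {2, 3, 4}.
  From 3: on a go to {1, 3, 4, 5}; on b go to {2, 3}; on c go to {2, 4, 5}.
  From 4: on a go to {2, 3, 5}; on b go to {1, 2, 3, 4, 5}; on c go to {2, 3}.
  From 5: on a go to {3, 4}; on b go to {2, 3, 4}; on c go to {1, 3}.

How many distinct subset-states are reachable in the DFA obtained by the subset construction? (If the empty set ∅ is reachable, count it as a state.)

Start state of the DFA: {1}.
{1} --a--> {1, 3, 4, 5}  [new]
{1} --b--> {2, 4}  [new]
{1} --c--> {1, 2, 4, 5}  [new]
{1, 3, 4, 5} --a--> {1, 2, 3, 4, 5}  [new]
{1, 3, 4, 5} --b--> {1, 2, 3, 4, 5}  [seen]
{1, 3, 4, 5} --c--> {1, 2, 3, 4, 5}  [seen]
{2, 4} --a--> {1, 2, 3, 4, 5}  [seen]
{2, 4} --b--> {1, 2, 3, 4, 5}  [seen]
{2, 4} --c--> {2, 3, 4}  [new]
{1, 2, 4, 5} --a--> {1, 2, 3, 4, 5}  [seen]
{1, 2, 4, 5} --b--> {1, 2, 3, 4, 5}  [seen]
{1, 2, 4, 5} --c--> {1, 2, 3, 4, 5}  [seen]
{1, 2, 3, 4, 5} --a--> {1, 2, 3, 4, 5}  [seen]
{1, 2, 3, 4, 5} --b--> {1, 2, 3, 4, 5}  [seen]
{1, 2, 3, 4, 5} --c--> {1, 2, 3, 4, 5}  [seen]
{2, 3, 4} --a--> {1, 2, 3, 4, 5}  [seen]
{2, 3, 4} --b--> {1, 2, 3, 4, 5}  [seen]
{2, 3, 4} --c--> {2, 3, 4, 5}  [new]
{2, 3, 4, 5} --a--> {1, 2, 3, 4, 5}  [seen]
{2, 3, 4, 5} --b--> {1, 2, 3, 4, 5}  [seen]
{2, 3, 4, 5} --c--> {1, 2, 3, 4, 5}  [seen]
Reachable DFA states: {1}, {1, 3, 4, 5}, {2, 4}, {1, 2, 4, 5}, {1, 2, 3, 4, 5}, {2, 3, 4}, {2, 3, 4, 5}.

7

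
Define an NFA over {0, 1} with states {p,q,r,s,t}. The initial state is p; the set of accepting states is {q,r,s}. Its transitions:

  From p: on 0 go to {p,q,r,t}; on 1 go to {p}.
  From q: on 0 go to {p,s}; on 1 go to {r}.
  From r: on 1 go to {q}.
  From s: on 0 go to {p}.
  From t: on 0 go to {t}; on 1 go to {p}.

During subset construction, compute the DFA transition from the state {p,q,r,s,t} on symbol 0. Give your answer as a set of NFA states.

δ(p,0) = {p,q,r,t}; δ(q,0) = {p,s}; δ(r,0) = ∅; δ(s,0) = {p}; δ(t,0) = {t}.
Union: {p,q,r,s,t}.

{p,q,r,s,t}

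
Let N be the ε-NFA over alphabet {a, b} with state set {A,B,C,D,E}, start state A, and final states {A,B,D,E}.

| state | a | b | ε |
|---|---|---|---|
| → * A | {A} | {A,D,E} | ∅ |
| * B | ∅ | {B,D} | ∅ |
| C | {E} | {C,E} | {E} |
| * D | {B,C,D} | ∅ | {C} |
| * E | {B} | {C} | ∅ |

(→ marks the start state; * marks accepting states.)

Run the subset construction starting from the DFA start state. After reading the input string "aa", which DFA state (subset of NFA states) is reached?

Start: {A}.
δ(A,a) = {A}.
Union: {A}.
After a: {A}.
δ(A,a) = {A}.
Union: {A}.
After a: {A}.

{A}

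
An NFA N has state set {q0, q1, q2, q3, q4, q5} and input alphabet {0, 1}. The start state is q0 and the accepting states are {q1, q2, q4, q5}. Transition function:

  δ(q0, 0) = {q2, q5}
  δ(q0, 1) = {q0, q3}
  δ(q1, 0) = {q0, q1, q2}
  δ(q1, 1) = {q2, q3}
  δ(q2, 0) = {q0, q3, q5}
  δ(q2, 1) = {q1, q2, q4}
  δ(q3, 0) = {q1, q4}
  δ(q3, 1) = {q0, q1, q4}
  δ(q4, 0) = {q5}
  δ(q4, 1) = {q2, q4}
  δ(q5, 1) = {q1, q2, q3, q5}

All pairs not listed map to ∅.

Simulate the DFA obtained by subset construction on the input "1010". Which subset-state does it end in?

Start: {q0}.
δ(q0,1) = {q0, q3}.
Union: {q0, q3}.
After 1: {q0, q3}.
δ(q0,0) = {q2, q5}; δ(q3,0) = {q1, q4}.
Union: {q1, q2, q4, q5}.
After 0: {q1, q2, q4, q5}.
δ(q1,1) = {q2, q3}; δ(q2,1) = {q1, q2, q4}; δ(q4,1) = {q2, q4}; δ(q5,1) = {q1, q2, q3, q5}.
Union: {q1, q2, q3, q4, q5}.
After 1: {q1, q2, q3, q4, q5}.
δ(q1,0) = {q0, q1, q2}; δ(q2,0) = {q0, q3, q5}; δ(q3,0) = {q1, q4}; δ(q4,0) = {q5}; δ(q5,0) = ∅.
Union: {q0, q1, q2, q3, q4, q5}.
After 0: {q0, q1, q2, q3, q4, q5}.

{q0, q1, q2, q3, q4, q5}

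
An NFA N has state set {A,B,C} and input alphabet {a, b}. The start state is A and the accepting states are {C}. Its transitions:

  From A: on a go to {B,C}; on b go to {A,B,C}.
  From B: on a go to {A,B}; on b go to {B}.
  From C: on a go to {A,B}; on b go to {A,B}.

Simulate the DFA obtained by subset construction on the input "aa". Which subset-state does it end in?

{A,B}

Start: {A}.
δ(A,a) = {B,C}.
Union: {B,C}.
After a: {B,C}.
δ(B,a) = {A,B}; δ(C,a) = {A,B}.
Union: {A,B}.
After a: {A,B}.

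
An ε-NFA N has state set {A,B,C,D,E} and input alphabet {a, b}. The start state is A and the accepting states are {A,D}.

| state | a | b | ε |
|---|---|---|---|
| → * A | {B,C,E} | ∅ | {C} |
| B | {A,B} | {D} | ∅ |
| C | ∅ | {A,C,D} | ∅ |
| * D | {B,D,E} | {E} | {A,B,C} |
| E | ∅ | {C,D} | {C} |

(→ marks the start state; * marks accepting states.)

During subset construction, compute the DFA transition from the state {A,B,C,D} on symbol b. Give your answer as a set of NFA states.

{A,B,C,D,E}

δ(A,b) = ∅; δ(B,b) = {D}; δ(C,b) = {A,C,D}; δ(D,b) = {E}.
Union: {A,C,D,E}.
ε-closure gives {A,B,C,D,E}.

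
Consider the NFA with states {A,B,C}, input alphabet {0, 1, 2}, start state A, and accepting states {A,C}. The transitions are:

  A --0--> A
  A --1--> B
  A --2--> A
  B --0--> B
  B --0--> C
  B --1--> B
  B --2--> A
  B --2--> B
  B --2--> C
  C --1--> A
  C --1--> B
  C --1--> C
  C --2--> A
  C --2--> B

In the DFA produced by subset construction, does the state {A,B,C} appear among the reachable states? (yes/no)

Start state of the DFA: {A}.
{A} --0--> {A}  [seen]
{A} --1--> {B}  [new]
{A} --2--> {A}  [seen]
{B} --0--> {B,C}  [new]
{B} --1--> {B}  [seen]
{B} --2--> {A,B,C}  [new]
{B,C} --0--> {B,C}  [seen]
{B,C} --1--> {A,B,C}  [seen]
{B,C} --2--> {A,B,C}  [seen]
{A,B,C} --0--> {A,B,C}  [seen]
{A,B,C} --1--> {A,B,C}  [seen]
{A,B,C} --2--> {A,B,C}  [seen]
Reachable DFA states: {A}, {B}, {B,C}, {A,B,C}.
{A,B,C} is among them.

yes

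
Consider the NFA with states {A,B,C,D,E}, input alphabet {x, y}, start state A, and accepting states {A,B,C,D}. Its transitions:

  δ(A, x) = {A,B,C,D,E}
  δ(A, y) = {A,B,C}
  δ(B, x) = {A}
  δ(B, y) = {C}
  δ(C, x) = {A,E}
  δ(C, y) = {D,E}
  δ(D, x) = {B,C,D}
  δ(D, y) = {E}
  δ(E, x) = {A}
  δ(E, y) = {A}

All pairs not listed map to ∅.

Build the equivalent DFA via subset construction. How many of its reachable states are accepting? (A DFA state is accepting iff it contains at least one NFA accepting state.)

3

Start state of the DFA: {A}.
{A} --x--> {A,B,C,D,E}  [new]
{A} --y--> {A,B,C}  [new]
{A,B,C,D,E} --x--> {A,B,C,D,E}  [seen]
{A,B,C,D,E} --y--> {A,B,C,D,E}  [seen]
{A,B,C} --x--> {A,B,C,D,E}  [seen]
{A,B,C} --y--> {A,B,C,D,E}  [seen]
Reachable DFA states: {A}, {A,B,C,D,E}, {A,B,C}.
Accepting DFA states (contain an NFA accepting state): {A}, {A,B,C,D,E}, {A,B,C}.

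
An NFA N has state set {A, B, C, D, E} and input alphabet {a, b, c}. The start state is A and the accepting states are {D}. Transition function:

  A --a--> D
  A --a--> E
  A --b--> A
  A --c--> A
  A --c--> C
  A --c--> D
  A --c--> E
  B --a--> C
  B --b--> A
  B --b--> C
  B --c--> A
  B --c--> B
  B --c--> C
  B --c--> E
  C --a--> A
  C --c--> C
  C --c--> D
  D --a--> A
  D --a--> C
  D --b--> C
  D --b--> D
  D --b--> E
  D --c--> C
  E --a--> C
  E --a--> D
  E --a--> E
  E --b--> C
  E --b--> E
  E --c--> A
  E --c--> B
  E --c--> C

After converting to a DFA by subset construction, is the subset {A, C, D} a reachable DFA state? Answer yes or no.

no

Start state of the DFA: {A}.
{A} --a--> {D, E}  [new]
{A} --b--> {A}  [seen]
{A} --c--> {A, C, D, E}  [new]
{D, E} --a--> {A, C, D, E}  [seen]
{D, E} --b--> {C, D, E}  [new]
{D, E} --c--> {A, B, C}  [new]
{A, C, D, E} --a--> {A, C, D, E}  [seen]
{A, C, D, E} --b--> {A, C, D, E}  [seen]
{A, C, D, E} --c--> {A, B, C, D, E}  [new]
{C, D, E} --a--> {A, C, D, E}  [seen]
{C, D, E} --b--> {C, D, E}  [seen]
{C, D, E} --c--> {A, B, C, D}  [new]
{A, B, C} --a--> {A, C, D, E}  [seen]
{A, B, C} --b--> {A, C}  [new]
{A, B, C} --c--> {A, B, C, D, E}  [seen]
{A, B, C, D, E} --a--> {A, C, D, E}  [seen]
{A, B, C, D, E} --b--> {A, C, D, E}  [seen]
{A, B, C, D, E} --c--> {A, B, C, D, E}  [seen]
{A, B, C, D} --a--> {A, C, D, E}  [seen]
{A, B, C, D} --b--> {A, C, D, E}  [seen]
{A, B, C, D} --c--> {A, B, C, D, E}  [seen]
{A, C} --a--> {A, D, E}  [new]
{A, C} --b--> {A}  [seen]
{A, C} --c--> {A, C, D, E}  [seen]
{A, D, E} --a--> {A, C, D, E}  [seen]
{A, D, E} --b--> {A, C, D, E}  [seen]
{A, D, E} --c--> {A, B, C, D, E}  [seen]
Reachable DFA states: {A}, {D, E}, {A, C, D, E}, {C, D, E}, {A, B, C}, {A, B, C, D, E}, {A, B, C, D}, {A, C}, {A, D, E}.
{A, C, D} is not among them.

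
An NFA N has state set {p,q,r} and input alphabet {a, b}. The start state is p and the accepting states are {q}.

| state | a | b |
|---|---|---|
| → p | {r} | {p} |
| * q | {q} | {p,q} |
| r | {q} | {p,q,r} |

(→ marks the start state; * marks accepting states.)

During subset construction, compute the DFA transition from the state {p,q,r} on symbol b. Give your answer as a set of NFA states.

{p,q,r}

δ(p,b) = {p}; δ(q,b) = {p,q}; δ(r,b) = {p,q,r}.
Union: {p,q,r}.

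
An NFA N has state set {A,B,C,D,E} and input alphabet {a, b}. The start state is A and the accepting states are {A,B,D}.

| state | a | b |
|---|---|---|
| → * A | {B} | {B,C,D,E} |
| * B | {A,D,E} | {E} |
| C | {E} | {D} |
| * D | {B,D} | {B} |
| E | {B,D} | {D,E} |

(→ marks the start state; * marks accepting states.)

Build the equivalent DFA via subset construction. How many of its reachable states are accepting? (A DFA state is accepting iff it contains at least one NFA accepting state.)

Start state of the DFA: {A}.
{A} --a--> {B}  [new]
{A} --b--> {B,C,D,E}  [new]
{B} --a--> {A,D,E}  [new]
{B} --b--> {E}  [new]
{B,C,D,E} --a--> {A,B,D,E}  [new]
{B,C,D,E} --b--> {B,D,E}  [new]
{A,D,E} --a--> {B,D}  [new]
{A,D,E} --b--> {B,C,D,E}  [seen]
{E} --a--> {B,D}  [seen]
{E} --b--> {D,E}  [new]
{A,B,D,E} --a--> {A,B,D,E}  [seen]
{A,B,D,E} --b--> {B,C,D,E}  [seen]
{B,D,E} --a--> {A,B,D,E}  [seen]
{B,D,E} --b--> {B,D,E}  [seen]
{B,D} --a--> {A,B,D,E}  [seen]
{B,D} --b--> {B,E}  [new]
{D,E} --a--> {B,D}  [seen]
{D,E} --b--> {B,D,E}  [seen]
{B,E} --a--> {A,B,D,E}  [seen]
{B,E} --b--> {D,E}  [seen]
Reachable DFA states: {A}, {B}, {B,C,D,E}, {A,D,E}, {E}, {A,B,D,E}, {B,D,E}, {B,D}, {D,E}, {B,E}.
Accepting DFA states (contain an NFA accepting state): {A}, {B}, {B,C,D,E}, {A,D,E}, {A,B,D,E}, {B,D,E}, {B,D}, {D,E}, {B,E}.

9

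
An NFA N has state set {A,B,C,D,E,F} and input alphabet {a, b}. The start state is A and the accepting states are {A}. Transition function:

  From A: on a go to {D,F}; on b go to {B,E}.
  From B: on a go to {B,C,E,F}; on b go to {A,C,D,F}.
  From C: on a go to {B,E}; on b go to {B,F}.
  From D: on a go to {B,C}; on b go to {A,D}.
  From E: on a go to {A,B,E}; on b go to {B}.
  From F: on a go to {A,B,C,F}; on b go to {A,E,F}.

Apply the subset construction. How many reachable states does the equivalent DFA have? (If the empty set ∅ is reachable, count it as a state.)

Start state of the DFA: {A}.
{A} --a--> {D,F}  [new]
{A} --b--> {B,E}  [new]
{D,F} --a--> {A,B,C,F}  [new]
{D,F} --b--> {A,D,E,F}  [new]
{B,E} --a--> {A,B,C,E,F}  [new]
{B,E} --b--> {A,B,C,D,F}  [new]
{A,B,C,F} --a--> {A,B,C,D,E,F}  [new]
{A,B,C,F} --b--> {A,B,C,D,E,F}  [seen]
{A,D,E,F} --a--> {A,B,C,D,E,F}  [seen]
{A,D,E,F} --b--> {A,B,D,E,F}  [new]
{A,B,C,E,F} --a--> {A,B,C,D,E,F}  [seen]
{A,B,C,E,F} --b--> {A,B,C,D,E,F}  [seen]
{A,B,C,D,F} --a--> {A,B,C,D,E,F}  [seen]
{A,B,C,D,F} --b--> {A,B,C,D,E,F}  [seen]
{A,B,C,D,E,F} --a--> {A,B,C,D,E,F}  [seen]
{A,B,C,D,E,F} --b--> {A,B,C,D,E,F}  [seen]
{A,B,D,E,F} --a--> {A,B,C,D,E,F}  [seen]
{A,B,D,E,F} --b--> {A,B,C,D,E,F}  [seen]
Reachable DFA states: {A}, {D,F}, {B,E}, {A,B,C,F}, {A,D,E,F}, {A,B,C,E,F}, {A,B,C,D,F}, {A,B,C,D,E,F}, {A,B,D,E,F}.

9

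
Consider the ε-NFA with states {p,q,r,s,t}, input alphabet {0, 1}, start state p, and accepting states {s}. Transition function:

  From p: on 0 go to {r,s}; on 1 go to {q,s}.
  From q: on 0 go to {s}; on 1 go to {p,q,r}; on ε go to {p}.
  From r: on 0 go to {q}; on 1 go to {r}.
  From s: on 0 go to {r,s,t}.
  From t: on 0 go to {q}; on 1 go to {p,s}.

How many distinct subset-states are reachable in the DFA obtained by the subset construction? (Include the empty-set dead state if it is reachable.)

Start state of the DFA: {p} (ε-closure of the NFA start).
{p} --0--> {r,s}  [new]
{p} --1--> {p,q,s}  [new]
{r,s} --0--> {p,q,r,s,t}  [new]
{r,s} --1--> {r}  [new]
{p,q,s} --0--> {r,s,t}  [new]
{p,q,s} --1--> {p,q,r,s}  [new]
{p,q,r,s,t} --0--> {p,q,r,s,t}  [seen]
{p,q,r,s,t} --1--> {p,q,r,s}  [seen]
{r} --0--> {p,q}  [new]
{r} --1--> {r}  [seen]
{r,s,t} --0--> {p,q,r,s,t}  [seen]
{r,s,t} --1--> {p,r,s}  [new]
{p,q,r,s} --0--> {p,q,r,s,t}  [seen]
{p,q,r,s} --1--> {p,q,r,s}  [seen]
{p,q} --0--> {r,s}  [seen]
{p,q} --1--> {p,q,r,s}  [seen]
{p,r,s} --0--> {p,q,r,s,t}  [seen]
{p,r,s} --1--> {p,q,r,s}  [seen]
Reachable DFA states: {p}, {r,s}, {p,q,s}, {p,q,r,s,t}, {r}, {r,s,t}, {p,q,r,s}, {p,q}, {p,r,s}.

9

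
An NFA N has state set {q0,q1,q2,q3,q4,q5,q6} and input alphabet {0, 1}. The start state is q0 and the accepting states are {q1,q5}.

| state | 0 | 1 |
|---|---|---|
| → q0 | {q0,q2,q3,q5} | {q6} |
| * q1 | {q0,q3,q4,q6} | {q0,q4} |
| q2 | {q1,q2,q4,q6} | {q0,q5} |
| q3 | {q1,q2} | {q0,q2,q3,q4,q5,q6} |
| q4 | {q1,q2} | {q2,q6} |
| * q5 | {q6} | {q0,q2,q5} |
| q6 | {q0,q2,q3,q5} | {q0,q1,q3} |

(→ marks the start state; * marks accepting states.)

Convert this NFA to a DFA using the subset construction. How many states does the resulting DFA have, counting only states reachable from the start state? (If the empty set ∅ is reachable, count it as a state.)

6

Start state of the DFA: {q0}.
{q0} --0--> {q0,q2,q3,q5}  [new]
{q0} --1--> {q6}  [new]
{q0,q2,q3,q5} --0--> {q0,q1,q2,q3,q4,q5,q6}  [new]
{q0,q2,q3,q5} --1--> {q0,q2,q3,q4,q5,q6}  [new]
{q6} --0--> {q0,q2,q3,q5}  [seen]
{q6} --1--> {q0,q1,q3}  [new]
{q0,q1,q2,q3,q4,q5,q6} --0--> {q0,q1,q2,q3,q4,q5,q6}  [seen]
{q0,q1,q2,q3,q4,q5,q6} --1--> {q0,q1,q2,q3,q4,q5,q6}  [seen]
{q0,q2,q3,q4,q5,q6} --0--> {q0,q1,q2,q3,q4,q5,q6}  [seen]
{q0,q2,q3,q4,q5,q6} --1--> {q0,q1,q2,q3,q4,q5,q6}  [seen]
{q0,q1,q3} --0--> {q0,q1,q2,q3,q4,q5,q6}  [seen]
{q0,q1,q3} --1--> {q0,q2,q3,q4,q5,q6}  [seen]
Reachable DFA states: {q0}, {q0,q2,q3,q5}, {q6}, {q0,q1,q2,q3,q4,q5,q6}, {q0,q2,q3,q4,q5,q6}, {q0,q1,q3}.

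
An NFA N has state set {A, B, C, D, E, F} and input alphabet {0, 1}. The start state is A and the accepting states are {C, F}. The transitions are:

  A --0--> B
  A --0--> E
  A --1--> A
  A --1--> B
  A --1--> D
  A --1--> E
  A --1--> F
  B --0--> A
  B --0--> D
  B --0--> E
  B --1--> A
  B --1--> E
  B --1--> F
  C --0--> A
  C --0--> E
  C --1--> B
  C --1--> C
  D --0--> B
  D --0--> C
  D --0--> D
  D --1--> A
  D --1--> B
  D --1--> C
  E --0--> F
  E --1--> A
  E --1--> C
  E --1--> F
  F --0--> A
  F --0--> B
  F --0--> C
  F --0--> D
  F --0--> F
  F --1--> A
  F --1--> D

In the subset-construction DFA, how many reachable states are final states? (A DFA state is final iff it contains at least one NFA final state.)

4

Start state of the DFA: {A}.
{A} --0--> {B, E}  [new]
{A} --1--> {A, B, D, E, F}  [new]
{B, E} --0--> {A, D, E, F}  [new]
{B, E} --1--> {A, C, E, F}  [new]
{A, B, D, E, F} --0--> {A, B, C, D, E, F}  [new]
{A, B, D, E, F} --1--> {A, B, C, D, E, F}  [seen]
{A, D, E, F} --0--> {A, B, C, D, E, F}  [seen]
{A, D, E, F} --1--> {A, B, C, D, E, F}  [seen]
{A, C, E, F} --0--> {A, B, C, D, E, F}  [seen]
{A, C, E, F} --1--> {A, B, C, D, E, F}  [seen]
{A, B, C, D, E, F} --0--> {A, B, C, D, E, F}  [seen]
{A, B, C, D, E, F} --1--> {A, B, C, D, E, F}  [seen]
Reachable DFA states: {A}, {B, E}, {A, B, D, E, F}, {A, D, E, F}, {A, C, E, F}, {A, B, C, D, E, F}.
Accepting DFA states (contain an NFA accepting state): {A, B, D, E, F}, {A, D, E, F}, {A, C, E, F}, {A, B, C, D, E, F}.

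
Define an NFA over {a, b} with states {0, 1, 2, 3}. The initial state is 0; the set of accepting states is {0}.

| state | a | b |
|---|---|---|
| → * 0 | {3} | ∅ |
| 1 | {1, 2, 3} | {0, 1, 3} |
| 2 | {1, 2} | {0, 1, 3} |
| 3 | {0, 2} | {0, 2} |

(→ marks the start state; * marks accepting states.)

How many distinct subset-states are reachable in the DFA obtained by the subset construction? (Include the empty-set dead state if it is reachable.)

Start state of the DFA: {0}.
{0} --a--> {3}  [new]
{0} --b--> ∅  [new]
{3} --a--> {0, 2}  [new]
{3} --b--> {0, 2}  [seen]
∅ --a--> ∅  [seen]
∅ --b--> ∅  [seen]
{0, 2} --a--> {1, 2, 3}  [new]
{0, 2} --b--> {0, 1, 3}  [new]
{1, 2, 3} --a--> {0, 1, 2, 3}  [new]
{1, 2, 3} --b--> {0, 1, 2, 3}  [seen]
{0, 1, 3} --a--> {0, 1, 2, 3}  [seen]
{0, 1, 3} --b--> {0, 1, 2, 3}  [seen]
{0, 1, 2, 3} --a--> {0, 1, 2, 3}  [seen]
{0, 1, 2, 3} --b--> {0, 1, 2, 3}  [seen]
Reachable DFA states: {0}, {3}, ∅, {0, 2}, {1, 2, 3}, {0, 1, 3}, {0, 1, 2, 3}.

7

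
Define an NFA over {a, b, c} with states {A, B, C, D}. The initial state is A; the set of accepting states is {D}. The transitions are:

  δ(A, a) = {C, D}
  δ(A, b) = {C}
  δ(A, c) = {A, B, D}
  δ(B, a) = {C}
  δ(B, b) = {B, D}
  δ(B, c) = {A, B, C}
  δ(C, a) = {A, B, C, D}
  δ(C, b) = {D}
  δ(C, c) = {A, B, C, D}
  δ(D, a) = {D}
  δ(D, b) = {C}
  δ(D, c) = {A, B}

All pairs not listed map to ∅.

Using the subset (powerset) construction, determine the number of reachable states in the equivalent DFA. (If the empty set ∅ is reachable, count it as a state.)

8

Start state of the DFA: {A}.
{A} --a--> {C, D}  [new]
{A} --b--> {C}  [new]
{A} --c--> {A, B, D}  [new]
{C, D} --a--> {A, B, C, D}  [new]
{C, D} --b--> {C, D}  [seen]
{C, D} --c--> {A, B, C, D}  [seen]
{C} --a--> {A, B, C, D}  [seen]
{C} --b--> {D}  [new]
{C} --c--> {A, B, C, D}  [seen]
{A, B, D} --a--> {C, D}  [seen]
{A, B, D} --b--> {B, C, D}  [new]
{A, B, D} --c--> {A, B, C, D}  [seen]
{A, B, C, D} --a--> {A, B, C, D}  [seen]
{A, B, C, D} --b--> {B, C, D}  [seen]
{A, B, C, D} --c--> {A, B, C, D}  [seen]
{D} --a--> {D}  [seen]
{D} --b--> {C}  [seen]
{D} --c--> {A, B}  [new]
{B, C, D} --a--> {A, B, C, D}  [seen]
{B, C, D} --b--> {B, C, D}  [seen]
{B, C, D} --c--> {A, B, C, D}  [seen]
{A, B} --a--> {C, D}  [seen]
{A, B} --b--> {B, C, D}  [seen]
{A, B} --c--> {A, B, C, D}  [seen]
Reachable DFA states: {A}, {C, D}, {C}, {A, B, D}, {A, B, C, D}, {D}, {B, C, D}, {A, B}.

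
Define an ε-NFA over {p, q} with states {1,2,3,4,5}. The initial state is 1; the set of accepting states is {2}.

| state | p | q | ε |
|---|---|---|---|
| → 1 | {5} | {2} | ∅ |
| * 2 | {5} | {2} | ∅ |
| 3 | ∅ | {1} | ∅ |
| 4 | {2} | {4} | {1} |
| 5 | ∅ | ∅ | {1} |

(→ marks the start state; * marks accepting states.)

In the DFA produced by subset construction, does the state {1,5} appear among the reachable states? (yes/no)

yes

Start state of the DFA: {1} (ε-closure of the NFA start).
{1} --p--> {1,5}  [new]
{1} --q--> {2}  [new]
{1,5} --p--> {1,5}  [seen]
{1,5} --q--> {2}  [seen]
{2} --p--> {1,5}  [seen]
{2} --q--> {2}  [seen]
Reachable DFA states: {1}, {1,5}, {2}.
{1,5} is among them.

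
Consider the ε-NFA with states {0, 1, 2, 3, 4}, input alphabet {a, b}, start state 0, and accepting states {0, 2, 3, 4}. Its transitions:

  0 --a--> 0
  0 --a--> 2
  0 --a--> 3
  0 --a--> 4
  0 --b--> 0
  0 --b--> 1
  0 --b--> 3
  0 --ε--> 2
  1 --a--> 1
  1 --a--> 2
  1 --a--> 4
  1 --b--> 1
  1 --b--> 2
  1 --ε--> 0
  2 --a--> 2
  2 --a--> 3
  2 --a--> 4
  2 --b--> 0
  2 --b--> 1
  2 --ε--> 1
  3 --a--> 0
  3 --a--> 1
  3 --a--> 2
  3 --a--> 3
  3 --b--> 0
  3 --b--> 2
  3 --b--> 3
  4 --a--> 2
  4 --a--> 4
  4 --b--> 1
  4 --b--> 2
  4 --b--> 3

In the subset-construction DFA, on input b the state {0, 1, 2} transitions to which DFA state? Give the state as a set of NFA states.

δ(0,b) = {0, 1, 3}; δ(1,b) = {1, 2}; δ(2,b) = {0, 1}.
Union: {0, 1, 2, 3}.

{0, 1, 2, 3}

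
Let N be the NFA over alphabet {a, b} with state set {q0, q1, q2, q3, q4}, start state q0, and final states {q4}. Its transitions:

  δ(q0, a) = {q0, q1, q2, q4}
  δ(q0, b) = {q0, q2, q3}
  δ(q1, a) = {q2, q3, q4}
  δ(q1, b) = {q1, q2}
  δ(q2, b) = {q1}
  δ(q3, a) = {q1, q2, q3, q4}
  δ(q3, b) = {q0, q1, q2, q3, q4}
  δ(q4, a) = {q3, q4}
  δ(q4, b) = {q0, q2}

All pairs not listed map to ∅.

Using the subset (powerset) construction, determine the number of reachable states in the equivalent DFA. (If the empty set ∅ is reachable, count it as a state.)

Start state of the DFA: {q0}.
{q0} --a--> {q0, q1, q2, q4}  [new]
{q0} --b--> {q0, q2, q3}  [new]
{q0, q1, q2, q4} --a--> {q0, q1, q2, q3, q4}  [new]
{q0, q1, q2, q4} --b--> {q0, q1, q2, q3}  [new]
{q0, q2, q3} --a--> {q0, q1, q2, q3, q4}  [seen]
{q0, q2, q3} --b--> {q0, q1, q2, q3, q4}  [seen]
{q0, q1, q2, q3, q4} --a--> {q0, q1, q2, q3, q4}  [seen]
{q0, q1, q2, q3, q4} --b--> {q0, q1, q2, q3, q4}  [seen]
{q0, q1, q2, q3} --a--> {q0, q1, q2, q3, q4}  [seen]
{q0, q1, q2, q3} --b--> {q0, q1, q2, q3, q4}  [seen]
Reachable DFA states: {q0}, {q0, q1, q2, q4}, {q0, q2, q3}, {q0, q1, q2, q3, q4}, {q0, q1, q2, q3}.

5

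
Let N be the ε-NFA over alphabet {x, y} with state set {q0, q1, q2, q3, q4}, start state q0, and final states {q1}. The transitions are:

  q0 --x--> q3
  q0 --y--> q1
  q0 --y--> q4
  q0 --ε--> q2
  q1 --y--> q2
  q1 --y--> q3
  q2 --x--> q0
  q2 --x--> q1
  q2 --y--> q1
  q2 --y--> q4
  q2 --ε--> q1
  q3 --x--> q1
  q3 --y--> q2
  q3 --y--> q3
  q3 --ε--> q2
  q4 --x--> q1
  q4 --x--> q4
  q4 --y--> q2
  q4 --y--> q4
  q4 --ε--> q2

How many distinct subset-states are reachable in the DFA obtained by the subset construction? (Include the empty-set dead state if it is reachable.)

Start state of the DFA: {q0, q1, q2} (ε-closure of the NFA start).
{q0, q1, q2} --x--> {q0, q1, q2, q3}  [new]
{q0, q1, q2} --y--> {q1, q2, q3, q4}  [new]
{q0, q1, q2, q3} --x--> {q0, q1, q2, q3}  [seen]
{q0, q1, q2, q3} --y--> {q1, q2, q3, q4}  [seen]
{q1, q2, q3, q4} --x--> {q0, q1, q2, q4}  [new]
{q1, q2, q3, q4} --y--> {q1, q2, q3, q4}  [seen]
{q0, q1, q2, q4} --x--> {q0, q1, q2, q3, q4}  [new]
{q0, q1, q2, q4} --y--> {q1, q2, q3, q4}  [seen]
{q0, q1, q2, q3, q4} --x--> {q0, q1, q2, q3, q4}  [seen]
{q0, q1, q2, q3, q4} --y--> {q1, q2, q3, q4}  [seen]
Reachable DFA states: {q0, q1, q2}, {q0, q1, q2, q3}, {q1, q2, q3, q4}, {q0, q1, q2, q4}, {q0, q1, q2, q3, q4}.

5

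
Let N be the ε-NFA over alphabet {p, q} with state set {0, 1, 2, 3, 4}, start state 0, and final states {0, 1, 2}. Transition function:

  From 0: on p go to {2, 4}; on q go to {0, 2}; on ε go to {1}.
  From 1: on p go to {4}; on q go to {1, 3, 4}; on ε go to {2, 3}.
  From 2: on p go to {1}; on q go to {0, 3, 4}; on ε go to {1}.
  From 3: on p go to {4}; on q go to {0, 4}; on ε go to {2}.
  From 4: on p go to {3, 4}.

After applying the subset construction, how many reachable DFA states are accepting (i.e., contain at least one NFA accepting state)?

3

Start state of the DFA: {0, 1, 2, 3} (ε-closure of the NFA start).
{0, 1, 2, 3} --p--> {1, 2, 3, 4}  [new]
{0, 1, 2, 3} --q--> {0, 1, 2, 3, 4}  [new]
{1, 2, 3, 4} --p--> {1, 2, 3, 4}  [seen]
{1, 2, 3, 4} --q--> {0, 1, 2, 3, 4}  [seen]
{0, 1, 2, 3, 4} --p--> {1, 2, 3, 4}  [seen]
{0, 1, 2, 3, 4} --q--> {0, 1, 2, 3, 4}  [seen]
Reachable DFA states: {0, 1, 2, 3}, {1, 2, 3, 4}, {0, 1, 2, 3, 4}.
Accepting DFA states (contain an NFA accepting state): {0, 1, 2, 3}, {1, 2, 3, 4}, {0, 1, 2, 3, 4}.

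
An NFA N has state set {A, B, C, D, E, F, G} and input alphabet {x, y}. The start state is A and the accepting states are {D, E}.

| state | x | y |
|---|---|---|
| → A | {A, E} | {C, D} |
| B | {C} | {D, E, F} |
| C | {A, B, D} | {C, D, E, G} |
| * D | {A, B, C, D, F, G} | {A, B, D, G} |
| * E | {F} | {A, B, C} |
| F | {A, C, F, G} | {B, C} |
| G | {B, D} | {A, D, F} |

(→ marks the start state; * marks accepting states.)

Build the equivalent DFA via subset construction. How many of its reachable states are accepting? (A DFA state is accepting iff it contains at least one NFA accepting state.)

Start state of the DFA: {A}.
{A} --x--> {A, E}  [new]
{A} --y--> {C, D}  [new]
{A, E} --x--> {A, E, F}  [new]
{A, E} --y--> {A, B, C, D}  [new]
{C, D} --x--> {A, B, C, D, F, G}  [new]
{C, D} --y--> {A, B, C, D, E, G}  [new]
{A, E, F} --x--> {A, C, E, F, G}  [new]
{A, E, F} --y--> {A, B, C, D}  [seen]
{A, B, C, D} --x--> {A, B, C, D, E, F, G}  [new]
{A, B, C, D} --y--> {A, B, C, D, E, F, G}  [seen]
{A, B, C, D, F, G} --x--> {A, B, C, D, E, F, G}  [seen]
{A, B, C, D, F, G} --y--> {A, B, C, D, E, F, G}  [seen]
{A, B, C, D, E, G} --x--> {A, B, C, D, E, F, G}  [seen]
{A, B, C, D, E, G} --y--> {A, B, C, D, E, F, G}  [seen]
{A, C, E, F, G} --x--> {A, B, C, D, E, F, G}  [seen]
{A, C, E, F, G} --y--> {A, B, C, D, E, F, G}  [seen]
{A, B, C, D, E, F, G} --x--> {A, B, C, D, E, F, G}  [seen]
{A, B, C, D, E, F, G} --y--> {A, B, C, D, E, F, G}  [seen]
Reachable DFA states: {A}, {A, E}, {C, D}, {A, E, F}, {A, B, C, D}, {A, B, C, D, F, G}, {A, B, C, D, E, G}, {A, C, E, F, G}, {A, B, C, D, E, F, G}.
Accepting DFA states (contain an NFA accepting state): {A, E}, {C, D}, {A, E, F}, {A, B, C, D}, {A, B, C, D, F, G}, {A, B, C, D, E, G}, {A, C, E, F, G}, {A, B, C, D, E, F, G}.

8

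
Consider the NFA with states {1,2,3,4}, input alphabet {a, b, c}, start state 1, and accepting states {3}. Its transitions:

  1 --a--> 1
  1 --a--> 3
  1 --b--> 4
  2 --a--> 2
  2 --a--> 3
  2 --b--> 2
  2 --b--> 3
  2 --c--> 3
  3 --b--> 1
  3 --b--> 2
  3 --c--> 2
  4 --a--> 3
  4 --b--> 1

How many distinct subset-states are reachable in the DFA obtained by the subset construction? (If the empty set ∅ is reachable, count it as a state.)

12

Start state of the DFA: {1}.
{1} --a--> {1,3}  [new]
{1} --b--> {4}  [new]
{1} --c--> ∅  [new]
{1,3} --a--> {1,3}  [seen]
{1,3} --b--> {1,2,4}  [new]
{1,3} --c--> {2}  [new]
{4} --a--> {3}  [new]
{4} --b--> {1}  [seen]
{4} --c--> ∅  [seen]
∅ --a--> ∅  [seen]
∅ --b--> ∅  [seen]
∅ --c--> ∅  [seen]
{1,2,4} --a--> {1,2,3}  [new]
{1,2,4} --b--> {1,2,3,4}  [new]
{1,2,4} --c--> {3}  [seen]
{2} --a--> {2,3}  [new]
{2} --b--> {2,3}  [seen]
{2} --c--> {3}  [seen]
{3} --a--> ∅  [seen]
{3} --b--> {1,2}  [new]
{3} --c--> {2}  [seen]
{1,2,3} --a--> {1,2,3}  [seen]
{1,2,3} --b--> {1,2,3,4}  [seen]
{1,2,3} --c--> {2,3}  [seen]
{1,2,3,4} --a--> {1,2,3}  [seen]
{1,2,3,4} --b--> {1,2,3,4}  [seen]
{1,2,3,4} --c--> {2,3}  [seen]
{2,3} --a--> {2,3}  [seen]
{2,3} --b--> {1,2,3}  [seen]
{2,3} --c--> {2,3}  [seen]
{1,2} --a--> {1,2,3}  [seen]
{1,2} --b--> {2,3,4}  [new]
{1,2} --c--> {3}  [seen]
{2,3,4} --a--> {2,3}  [seen]
{2,3,4} --b--> {1,2,3}  [seen]
{2,3,4} --c--> {2,3}  [seen]
Reachable DFA states: {1}, {1,3}, {4}, ∅, {1,2,4}, {2}, {3}, {1,2,3}, {1,2,3,4}, {2,3}, {1,2}, {2,3,4}.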